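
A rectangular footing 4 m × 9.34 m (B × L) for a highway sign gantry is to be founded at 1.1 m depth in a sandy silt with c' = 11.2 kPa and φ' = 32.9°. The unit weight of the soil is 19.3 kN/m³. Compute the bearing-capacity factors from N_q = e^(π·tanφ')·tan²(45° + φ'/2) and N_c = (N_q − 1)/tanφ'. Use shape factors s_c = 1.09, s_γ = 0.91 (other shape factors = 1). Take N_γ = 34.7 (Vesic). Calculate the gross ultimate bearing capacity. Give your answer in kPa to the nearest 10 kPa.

tan32.9° = 0.6469, so N_q = e^(π×0.6469)·tan²(61.45°) = 7.632 × 3.378 = 25.78.
N_c = (25.78 − 1)/tan32.9° = 38.31.
q = γ·D_f = 19.3 × 1.1 = 21.23 kPa.
c·N_c·s_c = 11.2 × 38.307 × 1.09 = 467.66 kPa
q·N_q = 21.23 × 25.782 = 547.36 kPa
0.5·γ·B·N_γ·s_γ = 0.5 × 19.3 × 4 × 34.7 × 0.91 = 1218.9 kPa
q_ult = 467.66 + 547.36 + 1218.9 = 2233.9 kPa.

q_ult ≈ 2230 kPa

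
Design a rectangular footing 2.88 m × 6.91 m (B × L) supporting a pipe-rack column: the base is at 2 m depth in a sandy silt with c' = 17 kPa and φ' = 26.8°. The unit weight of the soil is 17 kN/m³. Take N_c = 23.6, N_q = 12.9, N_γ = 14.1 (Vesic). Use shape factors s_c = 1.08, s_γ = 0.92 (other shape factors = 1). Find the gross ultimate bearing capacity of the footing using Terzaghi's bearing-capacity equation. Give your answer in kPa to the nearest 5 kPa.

q = γ·D_f = 17 × 2 = 34 kPa.
c·N_c·s_c = 17 × 23.6 × 1.08 = 433.3 kPa
q·N_q = 34 × 12.9 = 438.6 kPa
0.5·γ·B·N_γ·s_γ = 0.5 × 17 × 2.88 × 14.1 × 0.92 = 317.55 kPa
q_ult = 433.3 + 438.6 + 317.55 = 1189.5 kPa.

q_ult ≈ 1190 kPa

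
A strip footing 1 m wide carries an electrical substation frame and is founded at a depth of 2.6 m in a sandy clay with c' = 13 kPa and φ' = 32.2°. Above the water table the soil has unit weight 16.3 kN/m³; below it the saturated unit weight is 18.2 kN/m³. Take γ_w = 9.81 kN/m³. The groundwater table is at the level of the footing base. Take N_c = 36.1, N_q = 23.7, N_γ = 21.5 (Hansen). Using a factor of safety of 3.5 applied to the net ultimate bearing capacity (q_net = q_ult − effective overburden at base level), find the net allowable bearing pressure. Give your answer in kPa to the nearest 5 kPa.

q = γ·D_f = 16.3 × 2.6 = 42.38 kPa.
For the ½γBN_γ term take γ' = 18.2 − 9.81 = 8.39 kN/m³ (soil below base is submerged).
c·N_c = 13 × 36.1 = 469.3 kPa
q·N_q = 42.38 × 23.7 = 1004.4 kPa
0.5·γ·B·N_γ = 0.5 × 8.39 × 1 × 21.5 = 90.192 kPa
q_ult = 469.3 + 1004.4 + 90.192 = 1563.9 kPa.
Net ultimate: q_net = 1563.9 − 42.38 = 1521.5 kPa.
q_all(net) = 1521.5 / 3.5 = 434.72 kPa.

q_all(net) ≈ 435 kPa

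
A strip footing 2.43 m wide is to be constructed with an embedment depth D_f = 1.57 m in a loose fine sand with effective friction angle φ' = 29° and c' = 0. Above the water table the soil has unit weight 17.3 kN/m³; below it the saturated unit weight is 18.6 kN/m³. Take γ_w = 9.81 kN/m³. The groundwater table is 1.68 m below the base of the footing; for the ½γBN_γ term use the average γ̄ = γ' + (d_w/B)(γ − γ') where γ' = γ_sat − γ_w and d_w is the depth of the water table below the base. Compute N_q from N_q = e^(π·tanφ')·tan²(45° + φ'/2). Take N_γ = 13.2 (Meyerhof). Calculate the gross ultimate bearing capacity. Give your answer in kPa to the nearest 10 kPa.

q_ult ≈ 680 kPa

tan29° = 0.5543, so N_q = e^(π×0.5543)·tan²(59.5°) = 5.705 × 2.882 = 16.44.
q = γ·D_f = 17.3 × 1.57 = 27.161 kPa.
γ' = 8.79 kN/m³; averaging over the depth B below the base, γ̄ = γ' + (d_w/B)(γ − γ') = 14.673 kN/m³.
q·N_q = 27.161 × 16.443 = 446.62 kPa
0.5·γ·B·N_γ = 0.5 × 14.673 × 2.43 × 13.2 = 235.33 kPa
q_ult = 446.62 + 235.33 = 681.95 kPa.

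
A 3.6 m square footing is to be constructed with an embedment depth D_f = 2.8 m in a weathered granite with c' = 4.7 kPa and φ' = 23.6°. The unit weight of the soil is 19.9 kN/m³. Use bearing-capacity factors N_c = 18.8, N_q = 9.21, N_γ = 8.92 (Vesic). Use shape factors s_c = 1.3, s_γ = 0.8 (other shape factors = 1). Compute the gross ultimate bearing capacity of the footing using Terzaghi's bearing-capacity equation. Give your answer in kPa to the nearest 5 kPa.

q_ult ≈ 885 kPa

Effective surcharge at the founding depth q = γ·D_f = 19.9 × 2.8 = 55.72 kPa.
q_ult = c·N_c·s_c + q·N_q + 0.5·γ·B·N_γ·s_γ
     = 4.7 × 18.8 × 1.3 + 55.72 × 9.21 + 0.5 × 19.9 × 3.6 × 8.92 × 0.8
     = 114.87 + 513.18 + 255.61 = 883.66 kPa.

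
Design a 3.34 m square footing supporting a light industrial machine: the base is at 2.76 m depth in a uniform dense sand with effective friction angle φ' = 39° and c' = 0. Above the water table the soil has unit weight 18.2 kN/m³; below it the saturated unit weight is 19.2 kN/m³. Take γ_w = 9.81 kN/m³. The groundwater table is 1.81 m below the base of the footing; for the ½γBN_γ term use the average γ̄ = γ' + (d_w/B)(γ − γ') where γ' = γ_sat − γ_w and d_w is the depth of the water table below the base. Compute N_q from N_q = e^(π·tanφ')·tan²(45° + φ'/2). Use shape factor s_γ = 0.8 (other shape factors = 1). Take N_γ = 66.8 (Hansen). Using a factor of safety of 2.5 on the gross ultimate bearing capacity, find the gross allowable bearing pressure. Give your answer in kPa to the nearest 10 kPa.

q_all ≈ 1630 kPa

N_q = e^(π·tan39°)·tan²(64.5°) = 55.96.
Overburden at base level: q = 18.2 × 2.76 = 50.232 kPa.
The water table is 1.81 m below the base (< B = 3.34 m), so the ½γBN_γ term uses γ̄ = γ' + (d_w/B)(γ − γ') = 9.39 + (1.81/3.34)(18.2 − 9.39) = 14.164 kN/m³.
Surcharge term q·N_q = 50.232 × 55.957 = 2810.9 kPa; self-weight term 0.5·γ·B·N_γ·s_γ = 0.5 × 14.164 × 3.34 × 66.8 × 0.8 = 1264.1 kPa.
q_ult = 2810.9 + 1264.1 = 4074.9 kPa.
q_all = 4074.9 / 2.5 = 1630 kPa.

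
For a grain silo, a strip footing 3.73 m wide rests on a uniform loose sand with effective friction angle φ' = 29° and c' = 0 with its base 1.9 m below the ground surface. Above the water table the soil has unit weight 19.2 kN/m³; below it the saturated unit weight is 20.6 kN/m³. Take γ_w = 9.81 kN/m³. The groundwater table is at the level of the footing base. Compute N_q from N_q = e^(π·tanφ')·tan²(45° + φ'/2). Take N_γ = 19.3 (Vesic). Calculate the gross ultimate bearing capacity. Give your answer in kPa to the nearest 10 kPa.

q_ult ≈ 990 kPa

tan29° = 0.5543, so N_q = e^(π×0.5543)·tan²(59.5°) = 5.705 × 2.882 = 16.44.
q = γ·D_f = 19.2 × 1.9 = 36.48 kPa.
For the ½γBN_γ term take γ' = 20.6 − 9.81 = 10.79 kN/m³ (soil below base is submerged).
q·N_q = 36.48 × 16.443 = 599.85 kPa
0.5·γ·B·N_γ = 0.5 × 10.79 × 3.73 × 19.3 = 388.38 kPa
q_ult = 599.85 + 388.38 = 988.23 kPa.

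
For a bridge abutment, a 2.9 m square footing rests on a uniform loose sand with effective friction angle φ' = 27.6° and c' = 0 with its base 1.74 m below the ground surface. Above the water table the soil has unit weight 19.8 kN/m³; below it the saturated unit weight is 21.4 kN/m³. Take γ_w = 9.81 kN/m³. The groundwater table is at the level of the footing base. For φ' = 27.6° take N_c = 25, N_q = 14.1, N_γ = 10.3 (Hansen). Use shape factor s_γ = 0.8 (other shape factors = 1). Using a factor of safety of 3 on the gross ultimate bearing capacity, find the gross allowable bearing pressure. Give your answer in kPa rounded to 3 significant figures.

q = γ·D_f = 19.8 × 1.74 = 34.452 kPa.
For the ½γBN_γ term take γ' = 21.4 − 9.81 = 11.59 kN/m³ (soil below base is submerged).
q·N_q = 34.452 × 14.1 = 485.77 kPa
0.5·γ·B·N_γ·s_γ = 0.5 × 11.59 × 2.9 × 10.3 × 0.8 = 138.48 kPa
q_ult = 485.77 + 138.48 = 624.25 kPa.
q_all = 624.25 / 3 = 208.08 kPa.

q_all ≈ 208 kPa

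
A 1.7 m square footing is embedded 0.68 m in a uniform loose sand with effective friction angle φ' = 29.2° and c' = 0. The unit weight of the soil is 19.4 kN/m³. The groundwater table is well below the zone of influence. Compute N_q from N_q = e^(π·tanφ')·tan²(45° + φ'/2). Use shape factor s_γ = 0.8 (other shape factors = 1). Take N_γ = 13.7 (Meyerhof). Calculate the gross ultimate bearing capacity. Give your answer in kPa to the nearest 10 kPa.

tan29.2° = 0.5589, so N_q = e^(π×0.5589)·tan²(59.6°) = 5.788 × 2.905 = 16.82.
Overburden at base level: q = 19.4 × 0.68 = 13.192 kPa.
Surcharge term q·N_q = 13.192 × 16.815 = 221.82 kPa; self-weight term 0.5·γ·B·N_γ·s_γ = 0.5 × 19.4 × 1.7 × 13.7 × 0.8 = 180.73 kPa.
q_ult = 221.82 + 180.73 = 402.55 kPa.

q_ult ≈ 400 kPa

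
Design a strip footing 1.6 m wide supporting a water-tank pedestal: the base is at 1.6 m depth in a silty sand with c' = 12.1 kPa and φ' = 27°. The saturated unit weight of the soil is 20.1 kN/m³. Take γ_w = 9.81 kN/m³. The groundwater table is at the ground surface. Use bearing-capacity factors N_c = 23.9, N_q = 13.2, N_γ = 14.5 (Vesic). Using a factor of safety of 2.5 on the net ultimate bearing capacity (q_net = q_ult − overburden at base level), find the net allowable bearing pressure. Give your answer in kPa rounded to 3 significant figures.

γ' = 20.1 − 9.81 = 10.29 kN/m³ (submerged throughout). q = 10.29 × 1.6 = 16.464 kPa; the same γ' applies in the ½γBN_γ term.
c·N_c = 12.1 × 23.9 = 289.19 kPa
q·N_q = 16.464 × 13.2 = 217.32 kPa
0.5·γ·B·N_γ = 0.5 × 10.29 × 1.6 × 14.5 = 119.36 kPa
q_ult = 289.19 + 217.32 + 119.36 = 625.88 kPa.
q_net = 625.88 − 16.464 = 609.41 kPa.
q_all(net) = 609.41 / 2.5 = 243.77 kPa.

q_all(net) ≈ 244 kPa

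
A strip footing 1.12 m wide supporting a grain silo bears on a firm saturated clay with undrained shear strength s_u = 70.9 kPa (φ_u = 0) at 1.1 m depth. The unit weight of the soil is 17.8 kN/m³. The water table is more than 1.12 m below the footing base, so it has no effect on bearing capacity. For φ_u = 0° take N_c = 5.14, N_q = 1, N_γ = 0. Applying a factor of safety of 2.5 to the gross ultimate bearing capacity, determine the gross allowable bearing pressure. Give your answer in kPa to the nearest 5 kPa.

Effective surcharge at the founding depth q = γ·D_f = 17.8 × 1.1 = 19.58 kPa.
q_ult = c·N_c + q·N_q
     = 70.9 × 5.14 + 19.58 × 1
     = 364.43 + 19.58 = 384.01 kPa.
q_all = q_ult / FS = 384.01 / 2.5 = 153.6 kPa.

q_all ≈ 155 kPa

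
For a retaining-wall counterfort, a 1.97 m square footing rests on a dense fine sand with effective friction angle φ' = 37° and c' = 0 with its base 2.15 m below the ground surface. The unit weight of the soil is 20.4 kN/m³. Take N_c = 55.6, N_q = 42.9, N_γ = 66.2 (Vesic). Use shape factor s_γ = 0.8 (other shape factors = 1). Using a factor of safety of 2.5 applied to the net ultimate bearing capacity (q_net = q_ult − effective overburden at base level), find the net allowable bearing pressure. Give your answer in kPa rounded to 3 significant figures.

q_all(net) ≈ 1160 kPa

q = γ·D_f = 20.4 × 2.15 = 43.86 kPa.
q·N_q = 43.86 × 42.9 = 1881.6 kPa
0.5·γ·B·N_γ·s_γ = 0.5 × 20.4 × 1.97 × 66.2 × 0.8 = 1064.2 kPa
q_ult = 1881.6 + 1064.2 = 2945.8 kPa.
Net ultimate: q_net = 2945.8 − 43.86 = 2901.9 kPa.
q_all(net) = 2901.9 / 2.5 = 1160.8 kPa.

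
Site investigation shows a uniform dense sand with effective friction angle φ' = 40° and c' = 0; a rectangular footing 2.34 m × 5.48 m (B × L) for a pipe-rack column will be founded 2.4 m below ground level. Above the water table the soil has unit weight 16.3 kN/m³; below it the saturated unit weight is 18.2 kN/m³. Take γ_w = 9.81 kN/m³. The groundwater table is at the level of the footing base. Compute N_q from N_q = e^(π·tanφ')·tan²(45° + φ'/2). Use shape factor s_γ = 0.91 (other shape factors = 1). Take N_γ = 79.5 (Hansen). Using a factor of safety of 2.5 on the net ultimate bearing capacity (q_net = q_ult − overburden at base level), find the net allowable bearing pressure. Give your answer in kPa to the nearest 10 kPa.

N_q = e^(π·tan40°)·tan²(65°) = 64.2.
Effective surcharge at the founding depth q = γ·D_f = 16.3 × 2.4 = 39.12 kPa.
The water table coincides with the base, so in the self-weight term γ → γ' = 8.39 kN/m³.
q_ult = q·N_q + 0.5·γ·B·N_γ·s_γ
     = 39.12 × 64.195 + 0.5 × 8.39 × 2.34 × 79.5 × 0.91
     = 2511.3 + 710.16 = 3221.5 kPa.
q_net = 3221.5 − 39.12 = 3182.4 kPa.
q_all(net) = 3182.4 / 2.5 = 1272.9 kPa.

q_all(net) ≈ 1270 kPa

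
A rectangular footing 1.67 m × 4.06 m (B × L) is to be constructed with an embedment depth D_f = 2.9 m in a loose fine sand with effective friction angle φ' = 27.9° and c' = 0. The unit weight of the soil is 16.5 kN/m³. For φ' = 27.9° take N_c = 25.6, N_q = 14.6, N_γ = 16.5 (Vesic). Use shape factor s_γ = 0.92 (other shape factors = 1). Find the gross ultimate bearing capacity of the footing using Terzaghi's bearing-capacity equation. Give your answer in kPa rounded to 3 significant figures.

q = γ·D_f = 16.5 × 2.9 = 47.85 kPa.
q·N_q = 47.85 × 14.6 = 698.61 kPa
0.5·γ·B·N_γ·s_γ = 0.5 × 16.5 × 1.67 × 16.5 × 0.92 = 209.14 kPa
q_ult = 698.61 + 209.14 = 907.75 kPa.

q_ult ≈ 908 kPa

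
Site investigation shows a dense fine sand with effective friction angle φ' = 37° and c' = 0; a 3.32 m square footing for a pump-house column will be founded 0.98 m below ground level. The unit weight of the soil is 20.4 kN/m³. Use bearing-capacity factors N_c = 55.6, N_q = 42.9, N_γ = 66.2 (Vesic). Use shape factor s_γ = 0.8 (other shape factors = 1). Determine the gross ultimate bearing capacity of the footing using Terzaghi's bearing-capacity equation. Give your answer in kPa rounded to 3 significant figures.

q_ult ≈ 2650 kPa

Overburden at base level: q = 20.4 × 0.98 = 19.992 kPa.
Surcharge term q·N_q = 19.992 × 42.9 = 857.66 kPa; self-weight term 0.5·γ·B·N_γ·s_γ = 0.5 × 20.4 × 3.32 × 66.2 × 0.8 = 1793.4 kPa.
q_ult = 857.66 + 1793.4 = 2651.1 kPa.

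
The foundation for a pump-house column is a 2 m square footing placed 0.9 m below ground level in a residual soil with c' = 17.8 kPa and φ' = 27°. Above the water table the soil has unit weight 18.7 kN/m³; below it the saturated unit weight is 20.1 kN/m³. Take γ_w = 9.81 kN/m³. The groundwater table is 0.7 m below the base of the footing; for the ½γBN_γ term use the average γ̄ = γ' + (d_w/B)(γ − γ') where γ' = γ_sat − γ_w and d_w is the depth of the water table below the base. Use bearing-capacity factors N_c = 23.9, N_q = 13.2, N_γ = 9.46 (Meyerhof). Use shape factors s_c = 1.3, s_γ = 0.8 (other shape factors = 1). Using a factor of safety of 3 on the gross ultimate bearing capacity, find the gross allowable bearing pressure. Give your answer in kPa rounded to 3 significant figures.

q = γ·D_f = 18.7 × 0.9 = 16.83 kPa.
γ' = 10.29 kN/m³; averaging over the depth B below the base, γ̄ = γ' + (d_w/B)(γ − γ') = 13.233 kN/m³.
c·N_c·s_c = 17.8 × 23.9 × 1.3 = 553.05 kPa
q·N_q = 16.83 × 13.2 = 222.16 kPa
0.5·γ·B·N_γ·s_γ = 0.5 × 13.233 × 2 × 9.46 × 0.8 = 100.15 kPa
q_ult = 553.05 + 222.16 + 100.15 = 875.35 kPa.
q_all = 875.35 / 3 = 291.78 kPa.

q_all ≈ 292 kPa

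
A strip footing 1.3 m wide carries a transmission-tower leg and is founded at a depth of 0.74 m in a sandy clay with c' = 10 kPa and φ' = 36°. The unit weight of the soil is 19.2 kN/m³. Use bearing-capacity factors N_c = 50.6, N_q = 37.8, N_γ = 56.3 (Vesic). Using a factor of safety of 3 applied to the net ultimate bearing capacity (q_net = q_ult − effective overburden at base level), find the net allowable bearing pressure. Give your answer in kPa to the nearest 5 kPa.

q = γ·D_f = 19.2 × 0.74 = 14.208 kPa.
c·N_c = 10 × 50.6 = 506 kPa
q·N_q = 14.208 × 37.8 = 537.06 kPa
0.5·γ·B·N_γ = 0.5 × 19.2 × 1.3 × 56.3 = 702.62 kPa
q_ult = 506 + 537.06 + 702.62 = 1745.7 kPa.
Net ultimate: q_net = 1745.7 − 14.208 = 1731.5 kPa.
q_all(net) = 1731.5 / 3 = 577.16 kPa.

q_all(net) ≈ 575 kPa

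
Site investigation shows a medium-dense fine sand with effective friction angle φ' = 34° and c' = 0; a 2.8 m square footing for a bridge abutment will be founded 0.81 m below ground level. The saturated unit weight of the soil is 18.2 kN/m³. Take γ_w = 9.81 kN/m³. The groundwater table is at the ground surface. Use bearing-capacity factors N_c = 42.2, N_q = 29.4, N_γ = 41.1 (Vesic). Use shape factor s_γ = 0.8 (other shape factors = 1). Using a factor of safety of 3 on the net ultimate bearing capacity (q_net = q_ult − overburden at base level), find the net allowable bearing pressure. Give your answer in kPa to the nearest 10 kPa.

Water table at ground surface, so effective unit weight γ' = 18.2 − 9.81 = 8.39 kN/m³ is used throughout; overburden q = 8.39 × 0.81 = 6.7959 kPa; the same γ' applies in the ½γBN_γ term.
Surcharge term q·N_q = 6.7959 × 29.4 = 199.8 kPa; self-weight term 0.5·γ·B·N_γ·s_γ = 0.5 × 8.39 × 2.8 × 41.1 × 0.8 = 386.21 kPa.
q_ult = 199.8 + 386.21 = 586.01 kPa.
q_net = 586.01 − 6.7959 = 579.21 kPa.
q_all(net) = 579.21 / 3 = 193.07 kPa.

q_all(net) ≈ 190 kPa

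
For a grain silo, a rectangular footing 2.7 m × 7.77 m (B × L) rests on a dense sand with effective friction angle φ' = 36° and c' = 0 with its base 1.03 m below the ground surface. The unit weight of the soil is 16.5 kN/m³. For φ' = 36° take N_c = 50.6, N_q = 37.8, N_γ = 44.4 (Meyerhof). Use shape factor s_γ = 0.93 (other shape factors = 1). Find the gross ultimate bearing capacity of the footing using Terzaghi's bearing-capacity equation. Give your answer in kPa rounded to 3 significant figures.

q_ult ≈ 1560 kPa

Overburden at base level: q = 16.5 × 1.03 = 16.995 kPa.
Surcharge term q·N_q = 16.995 × 37.8 = 642.41 kPa; self-weight term 0.5·γ·B·N_γ·s_γ = 0.5 × 16.5 × 2.7 × 44.4 × 0.93 = 919.78 kPa.
q_ult = 642.41 + 919.78 = 1562.2 kPa.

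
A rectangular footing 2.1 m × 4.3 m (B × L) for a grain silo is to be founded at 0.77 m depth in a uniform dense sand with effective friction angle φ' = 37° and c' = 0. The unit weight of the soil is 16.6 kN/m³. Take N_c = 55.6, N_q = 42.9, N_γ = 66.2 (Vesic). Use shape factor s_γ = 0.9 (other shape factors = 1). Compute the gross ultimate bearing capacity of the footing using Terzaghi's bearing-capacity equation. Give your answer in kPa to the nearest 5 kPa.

Effective surcharge at the founding depth q = γ·D_f = 16.6 × 0.77 = 12.782 kPa.
q_ult = q·N_q + 0.5·γ·B·N_γ·s_γ
     = 12.782 × 42.9 + 0.5 × 16.6 × 2.1 × 66.2 × 0.9
     = 548.35 + 1038.5 = 1586.8 kPa.

q_ult ≈ 1585 kPa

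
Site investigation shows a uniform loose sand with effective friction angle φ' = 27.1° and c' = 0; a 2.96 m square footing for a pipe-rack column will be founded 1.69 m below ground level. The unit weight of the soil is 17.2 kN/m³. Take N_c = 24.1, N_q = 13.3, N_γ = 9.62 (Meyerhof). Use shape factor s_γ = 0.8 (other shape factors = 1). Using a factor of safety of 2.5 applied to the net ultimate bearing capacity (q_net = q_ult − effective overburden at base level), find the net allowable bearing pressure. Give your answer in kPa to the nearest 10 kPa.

q = γ·D_f = 17.2 × 1.69 = 29.068 kPa.
q·N_q = 29.068 × 13.3 = 386.6 kPa
0.5·γ·B·N_γ·s_γ = 0.5 × 17.2 × 2.96 × 9.62 × 0.8 = 195.91 kPa
q_ult = 386.6 + 195.91 = 582.51 kPa.
Net ultimate: q_net = 582.51 − 29.068 = 553.45 kPa.
q_all(net) = 553.45 / 2.5 = 221.38 kPa.

q_all(net) ≈ 220 kPa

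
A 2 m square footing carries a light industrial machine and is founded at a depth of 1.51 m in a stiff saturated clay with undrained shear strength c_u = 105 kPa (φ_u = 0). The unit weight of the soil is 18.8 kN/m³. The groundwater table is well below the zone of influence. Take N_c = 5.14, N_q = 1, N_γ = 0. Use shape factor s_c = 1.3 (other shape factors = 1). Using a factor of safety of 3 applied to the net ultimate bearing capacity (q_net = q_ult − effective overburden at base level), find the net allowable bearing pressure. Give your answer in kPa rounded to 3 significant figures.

Overburden at base level: q = 18.8 × 1.51 = 28.388 kPa.
Cohesion term c·N_c·s_c = 105 × 5.14 × 1.3 = 701.61 kPa; surcharge term q·N_q = 28.388 × 1 = 28.388 kPa.
q_ult = 701.61 + 28.388 = 730 kPa.
Net ultimate: q_net = 730 − 28.388 = 701.61 kPa.
q_all(net) = 701.61 / 3 = 233.87 kPa.

q_all(net) ≈ 234 kPa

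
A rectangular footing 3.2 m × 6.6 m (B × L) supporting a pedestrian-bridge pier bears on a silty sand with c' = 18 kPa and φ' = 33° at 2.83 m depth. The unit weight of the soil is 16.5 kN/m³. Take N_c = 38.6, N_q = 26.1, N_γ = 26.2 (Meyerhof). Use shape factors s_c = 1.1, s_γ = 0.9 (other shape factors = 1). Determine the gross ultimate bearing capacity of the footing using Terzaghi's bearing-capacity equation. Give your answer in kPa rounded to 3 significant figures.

q_ult ≈ 2610 kPa

Overburden at base level: q = 16.5 × 2.83 = 46.695 kPa.
Cohesion term c·N_c·s_c = 18 × 38.6 × 1.1 = 764.28 kPa; surcharge term q·N_q = 46.695 × 26.1 = 1218.7 kPa; self-weight term 0.5·γ·B·N_γ·s_γ = 0.5 × 16.5 × 3.2 × 26.2 × 0.9 = 622.51 kPa.
q_ult = 764.28 + 1218.7 + 622.51 = 2605.5 kPa.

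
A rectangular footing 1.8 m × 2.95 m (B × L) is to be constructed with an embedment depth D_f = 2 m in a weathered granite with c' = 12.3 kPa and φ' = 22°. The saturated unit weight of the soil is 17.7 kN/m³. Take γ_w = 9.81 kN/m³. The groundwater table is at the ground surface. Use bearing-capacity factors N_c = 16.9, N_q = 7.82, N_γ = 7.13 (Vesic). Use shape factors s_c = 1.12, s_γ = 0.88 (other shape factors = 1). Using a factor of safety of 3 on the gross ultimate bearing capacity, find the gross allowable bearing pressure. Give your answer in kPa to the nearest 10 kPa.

q_all ≈ 130 kPa

With the water table at the surface the whole profile is submerged: γ' = 17.7 − 9.81 = 7.89 kN/m³, so q = γ'·D_f = 15.78 kPa; the same γ' applies in the ½γBN_γ term.
q_ult = c·N_c·s_c + q·N_q + 0.5·γ·B·N_γ·s_γ
     = 12.3 × 16.9 × 1.12 + 15.78 × 7.82 + 0.5 × 7.89 × 1.8 × 7.13 × 0.88
     = 232.81 + 123.4 + 44.555 = 400.77 kPa.
q_all = 400.77 / 3 = 133.59 kPa.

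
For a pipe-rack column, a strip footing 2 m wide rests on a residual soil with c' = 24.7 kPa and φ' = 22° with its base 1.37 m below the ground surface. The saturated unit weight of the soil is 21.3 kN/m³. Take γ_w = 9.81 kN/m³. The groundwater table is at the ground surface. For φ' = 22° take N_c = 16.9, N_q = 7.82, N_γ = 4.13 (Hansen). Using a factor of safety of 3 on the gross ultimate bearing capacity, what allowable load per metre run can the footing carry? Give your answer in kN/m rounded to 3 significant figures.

≈ 392 kN/m

γ' = 21.3 − 9.81 = 11.49 kN/m³ (submerged throughout). q = 11.49 × 1.37 = 15.741 kPa; the same γ' applies in the ½γBN_γ term.
c·N_c = 24.7 × 16.9 = 417.43 kPa
q·N_q = 15.741 × 7.82 = 123.1 kPa
0.5·γ·B·N_γ = 0.5 × 11.49 × 2 × 4.13 = 47.454 kPa
q_ult = 417.43 + 123.1 + 47.454 = 587.98 kPa.
Gross allowable pressure q_all = 587.98 / 3 = 195.99 kPa.
Allowable wall load = q_all × B = 195.99 × 2 = 391.99 kN per metre run.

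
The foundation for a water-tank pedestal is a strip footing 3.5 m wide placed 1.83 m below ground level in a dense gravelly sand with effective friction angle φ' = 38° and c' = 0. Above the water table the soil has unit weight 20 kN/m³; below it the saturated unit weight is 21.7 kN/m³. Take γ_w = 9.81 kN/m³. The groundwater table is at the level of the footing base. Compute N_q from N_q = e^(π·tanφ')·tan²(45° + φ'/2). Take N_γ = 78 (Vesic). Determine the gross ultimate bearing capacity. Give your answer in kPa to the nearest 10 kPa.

q_ult ≈ 3410 kPa

tan38° = 0.7813, so N_q = e^(π×0.7813)·tan²(64°) = 11.64 × 4.204 = 48.93.
q = γ·D_f = 20 × 1.83 = 36.6 kPa.
For the ½γBN_γ term take γ' = 21.7 − 9.81 = 11.89 kN/m³ (soil below base is submerged).
q·N_q = 36.6 × 48.933 = 1791 kPa
0.5·γ·B·N_γ = 0.5 × 11.89 × 3.5 × 78 = 1623 kPa
q_ult = 1791 + 1623 = 3413.9 kPa.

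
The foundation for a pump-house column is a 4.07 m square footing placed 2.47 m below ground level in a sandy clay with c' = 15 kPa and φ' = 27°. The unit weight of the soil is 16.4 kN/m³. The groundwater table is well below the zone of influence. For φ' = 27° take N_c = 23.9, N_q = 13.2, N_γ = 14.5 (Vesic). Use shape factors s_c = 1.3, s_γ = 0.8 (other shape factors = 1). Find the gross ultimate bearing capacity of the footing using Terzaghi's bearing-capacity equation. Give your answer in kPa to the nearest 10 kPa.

q_ult ≈ 1390 kPa

Overburden at base level: q = 16.4 × 2.47 = 40.508 kPa.
Cohesion term c·N_c·s_c = 15 × 23.9 × 1.3 = 466.05 kPa; surcharge term q·N_q = 40.508 × 13.2 = 534.71 kPa; self-weight term 0.5·γ·B·N_γ·s_γ = 0.5 × 16.4 × 4.07 × 14.5 × 0.8 = 387.14 kPa.
q_ult = 466.05 + 534.71 + 387.14 = 1387.9 kPa.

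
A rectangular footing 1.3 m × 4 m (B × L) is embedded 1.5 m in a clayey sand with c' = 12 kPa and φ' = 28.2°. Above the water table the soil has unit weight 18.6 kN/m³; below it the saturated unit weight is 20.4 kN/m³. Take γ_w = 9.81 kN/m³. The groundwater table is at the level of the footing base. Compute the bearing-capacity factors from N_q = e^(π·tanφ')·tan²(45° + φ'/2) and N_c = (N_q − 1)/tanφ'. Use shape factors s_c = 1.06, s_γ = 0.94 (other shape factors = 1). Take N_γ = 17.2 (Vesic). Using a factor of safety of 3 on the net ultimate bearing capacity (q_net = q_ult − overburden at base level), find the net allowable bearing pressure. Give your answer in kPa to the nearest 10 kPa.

q_all(net) ≈ 280 kPa

N_q = e^(π·tan28.2°)·tan²(59.1°) = 15.05; N_c = (N_q − 1)/tanφ' = 26.2.
Overburden at base level: q = 18.6 × 1.5 = 27.9 kPa.
Below the base the soil is submerged, so the ½γBN_γ term uses γ' = 20.4 − 9.81 = 10.59 kN/m³.
Cohesion term c·N_c·s_c = 12 × 26.198 × 1.06 = 333.24 kPa; surcharge term q·N_q = 27.9 × 15.047 = 419.82 kPa; self-weight term 0.5·γ·B·N_γ·s_γ = 0.5 × 10.59 × 1.3 × 17.2 × 0.94 = 111.29 kPa.
q_ult = 333.24 + 419.82 + 111.29 = 864.36 kPa.
q_net = 864.36 − 27.9 = 836.46 kPa.
q_all(net) = 836.46 / 3 = 278.82 kPa.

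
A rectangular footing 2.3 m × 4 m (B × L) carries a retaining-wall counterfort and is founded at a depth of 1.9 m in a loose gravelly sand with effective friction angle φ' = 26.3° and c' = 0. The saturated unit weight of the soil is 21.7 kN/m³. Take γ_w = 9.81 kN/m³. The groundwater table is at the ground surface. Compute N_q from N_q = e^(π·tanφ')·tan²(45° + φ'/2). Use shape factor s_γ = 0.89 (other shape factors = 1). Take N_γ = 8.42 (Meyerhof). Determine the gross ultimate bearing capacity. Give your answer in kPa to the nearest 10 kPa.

q_ult ≈ 380 kPa

tan26.3° = 0.4942, so N_q = e^(π×0.4942)·tan²(58.15°) = 4.724 × 2.591 = 12.24.
With the water table at the surface the whole profile is submerged: γ' = 21.7 − 9.81 = 11.89 kN/m³, so q = γ'·D_f = 22.591 kPa; the same γ' applies in the ½γBN_γ term.
q_ult = q·N_q + 0.5·γ·B·N_γ·s_γ
     = 22.591 × 12.241 + 0.5 × 11.89 × 2.3 × 8.42 × 0.89
     = 276.53 + 102.47 = 379 kPa.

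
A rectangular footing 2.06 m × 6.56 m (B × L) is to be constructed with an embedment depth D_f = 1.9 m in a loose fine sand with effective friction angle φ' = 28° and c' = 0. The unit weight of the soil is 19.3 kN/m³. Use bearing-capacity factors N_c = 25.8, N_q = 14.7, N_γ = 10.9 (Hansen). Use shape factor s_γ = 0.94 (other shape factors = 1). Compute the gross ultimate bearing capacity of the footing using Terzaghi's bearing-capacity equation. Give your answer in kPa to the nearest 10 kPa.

q_ult ≈ 740 kPa

Effective surcharge at the founding depth q = γ·D_f = 19.3 × 1.9 = 36.67 kPa.
q_ult = q·N_q + 0.5·γ·B·N_γ·s_γ
     = 36.67 × 14.7 + 0.5 × 19.3 × 2.06 × 10.9 × 0.94
     = 539.05 + 203.68 = 742.73 kPa.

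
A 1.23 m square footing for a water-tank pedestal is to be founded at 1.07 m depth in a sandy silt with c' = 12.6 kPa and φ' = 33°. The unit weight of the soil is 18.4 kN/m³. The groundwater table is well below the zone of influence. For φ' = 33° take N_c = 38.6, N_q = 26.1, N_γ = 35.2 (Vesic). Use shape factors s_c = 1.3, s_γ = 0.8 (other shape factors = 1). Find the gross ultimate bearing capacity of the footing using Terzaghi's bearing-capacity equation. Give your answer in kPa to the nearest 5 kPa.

q = γ·D_f = 18.4 × 1.07 = 19.688 kPa.
c·N_c·s_c = 12.6 × 38.6 × 1.3 = 632.27 kPa
q·N_q = 19.688 × 26.1 = 513.86 kPa
0.5·γ·B·N_γ·s_γ = 0.5 × 18.4 × 1.23 × 35.2 × 0.8 = 318.66 kPa
q_ult = 632.27 + 513.86 + 318.66 = 1464.8 kPa.

q_ult ≈ 1465 kPa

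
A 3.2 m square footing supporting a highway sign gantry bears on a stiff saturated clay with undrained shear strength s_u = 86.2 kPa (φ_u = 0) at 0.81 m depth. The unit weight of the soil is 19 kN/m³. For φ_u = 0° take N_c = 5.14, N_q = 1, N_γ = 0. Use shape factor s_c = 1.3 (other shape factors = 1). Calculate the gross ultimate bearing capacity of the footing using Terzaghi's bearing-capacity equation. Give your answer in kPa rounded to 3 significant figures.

q_ult ≈ 591 kPa

Overburden at base level: q = 19 × 0.81 = 15.39 kPa.
Cohesion term c·N_c·s_c = 86.2 × 5.14 × 1.3 = 575.99 kPa; surcharge term q·N_q = 15.39 × 1 = 15.39 kPa.
q_ult = 575.99 + 15.39 = 591.38 kPa.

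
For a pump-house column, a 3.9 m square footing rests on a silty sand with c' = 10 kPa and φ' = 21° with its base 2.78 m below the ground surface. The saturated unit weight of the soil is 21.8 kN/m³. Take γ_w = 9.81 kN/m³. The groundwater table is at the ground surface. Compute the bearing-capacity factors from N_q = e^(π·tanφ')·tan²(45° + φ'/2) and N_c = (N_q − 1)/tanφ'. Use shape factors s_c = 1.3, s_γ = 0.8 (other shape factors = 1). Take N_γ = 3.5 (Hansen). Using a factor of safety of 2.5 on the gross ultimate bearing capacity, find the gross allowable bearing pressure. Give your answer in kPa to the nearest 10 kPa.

q_all ≈ 200 kPa

N_q = e^(π·tan21°)·tan²(55.5°) = 7.07; N_c = (N_q − 1)/tanφ' = 15.81.
With the water table at the surface the whole profile is submerged: γ' = 21.8 − 9.81 = 11.99 kN/m³, so q = γ'·D_f = 33.332 kPa; the same γ' applies in the ½γBN_γ term.
q_ult = c·N_c·s_c + q·N_q + 0.5·γ·B·N_γ·s_γ
     = 10 × 15.815 × 1.3 + 33.332 × 7.0708 + 0.5 × 11.99 × 3.9 × 3.5 × 0.8
     = 205.59 + 235.68 + 65.465 = 506.74 kPa.
q_all = 506.74 / 2.5 = 202.7 kPa.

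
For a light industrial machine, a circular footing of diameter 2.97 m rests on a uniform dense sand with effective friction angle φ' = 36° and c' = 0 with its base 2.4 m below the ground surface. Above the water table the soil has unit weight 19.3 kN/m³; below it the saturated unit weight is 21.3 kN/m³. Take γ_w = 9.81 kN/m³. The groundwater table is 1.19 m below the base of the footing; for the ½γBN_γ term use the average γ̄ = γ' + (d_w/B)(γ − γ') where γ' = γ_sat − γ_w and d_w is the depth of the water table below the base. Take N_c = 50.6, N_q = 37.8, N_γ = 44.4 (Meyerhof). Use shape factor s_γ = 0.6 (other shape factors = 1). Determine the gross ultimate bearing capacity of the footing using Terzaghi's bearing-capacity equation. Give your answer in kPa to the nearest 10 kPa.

q = γ·D_f = 19.3 × 2.4 = 46.32 kPa.
γ' = 11.49 kN/m³; averaging over the depth B below the base, γ̄ = γ' + (d_w/B)(γ − γ') = 14.619 kN/m³.
q·N_q = 46.32 × 37.8 = 1750.9 kPa
0.5·γ·B·N_γ·s_γ = 0.5 × 14.619 × 2.97 × 44.4 × 0.6 = 578.34 kPa
q_ult = 1750.9 + 578.34 = 2329.2 kPa.

q_ult ≈ 2330 kPa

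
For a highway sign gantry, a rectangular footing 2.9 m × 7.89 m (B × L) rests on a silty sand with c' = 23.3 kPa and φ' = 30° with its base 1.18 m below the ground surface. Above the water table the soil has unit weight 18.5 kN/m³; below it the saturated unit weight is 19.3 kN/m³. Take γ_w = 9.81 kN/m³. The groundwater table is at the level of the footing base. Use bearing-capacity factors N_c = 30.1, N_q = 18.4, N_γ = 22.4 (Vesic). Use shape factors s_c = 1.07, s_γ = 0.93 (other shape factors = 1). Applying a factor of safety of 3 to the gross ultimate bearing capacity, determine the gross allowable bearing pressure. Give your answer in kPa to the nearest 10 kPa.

q_all ≈ 480 kPa

Effective surcharge at the founding depth q = γ·D_f = 18.5 × 1.18 = 21.83 kPa.
The water table coincides with the base, so in the self-weight term γ → γ' = 9.49 kN/m³.
q_ult = c·N_c·s_c + q·N_q + 0.5·γ·B·N_γ·s_γ
     = 23.3 × 30.1 × 1.07 + 21.83 × 18.4 + 0.5 × 9.49 × 2.9 × 22.4 × 0.93
     = 750.42 + 401.67 + 286.66 = 1438.8 kPa.
q_all = q_ult / FS = 1438.8 / 3 = 479.58 kPa.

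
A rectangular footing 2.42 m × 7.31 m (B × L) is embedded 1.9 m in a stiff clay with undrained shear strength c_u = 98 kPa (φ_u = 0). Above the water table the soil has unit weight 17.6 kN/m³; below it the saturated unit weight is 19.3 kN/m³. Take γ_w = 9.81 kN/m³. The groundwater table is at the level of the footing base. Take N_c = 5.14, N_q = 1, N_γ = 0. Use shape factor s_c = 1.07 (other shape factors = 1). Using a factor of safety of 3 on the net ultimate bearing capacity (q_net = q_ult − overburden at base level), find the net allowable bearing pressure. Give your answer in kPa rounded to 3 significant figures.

Overburden at base level: q = 17.6 × 1.9 = 33.44 kPa.
Cohesion term c·N_c·s_c = 98 × 5.14 × 1.07 = 538.98 kPa; surcharge term q·N_q = 33.44 × 1 = 33.44 kPa.
q_ult = 538.98 + 33.44 = 572.42 kPa.
q_net = 572.42 − 33.44 = 538.98 kPa.
q_all(net) = 538.98 / 3 = 179.66 kPa.

q_all(net) ≈ 180 kPa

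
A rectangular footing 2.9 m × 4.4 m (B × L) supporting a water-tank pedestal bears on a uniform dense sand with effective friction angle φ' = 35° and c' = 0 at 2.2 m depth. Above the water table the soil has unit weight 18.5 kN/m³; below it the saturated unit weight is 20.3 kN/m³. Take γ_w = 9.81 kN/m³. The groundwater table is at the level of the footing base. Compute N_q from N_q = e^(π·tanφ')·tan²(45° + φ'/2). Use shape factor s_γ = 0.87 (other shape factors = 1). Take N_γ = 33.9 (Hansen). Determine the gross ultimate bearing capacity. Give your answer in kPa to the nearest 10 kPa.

q_ult ≈ 1800 kPa

tan35° = 0.7002, so N_q = e^(π×0.7002)·tan²(62.5°) = 9.023 × 3.69 = 33.3.
Effective surcharge at the founding depth q = γ·D_f = 18.5 × 2.2 = 40.7 kPa.
The water table coincides with the base, so in the self-weight term γ → γ' = 10.49 kN/m³.
q_ult = q·N_q + 0.5·γ·B·N_γ·s_γ
     = 40.7 × 33.296 + 0.5 × 10.49 × 2.9 × 33.9 × 0.87
     = 1355.2 + 448.6 = 1803.8 kPa.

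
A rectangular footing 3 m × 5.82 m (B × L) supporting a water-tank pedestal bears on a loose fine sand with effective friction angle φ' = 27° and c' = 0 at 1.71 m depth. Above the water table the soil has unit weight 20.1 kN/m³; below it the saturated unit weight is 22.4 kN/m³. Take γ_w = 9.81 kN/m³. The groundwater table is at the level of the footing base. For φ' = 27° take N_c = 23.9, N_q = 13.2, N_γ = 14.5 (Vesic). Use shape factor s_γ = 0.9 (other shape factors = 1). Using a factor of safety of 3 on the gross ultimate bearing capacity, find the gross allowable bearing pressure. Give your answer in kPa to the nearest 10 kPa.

Overburden at base level: q = 20.1 × 1.71 = 34.371 kPa.
Below the base the soil is submerged, so the ½γBN_γ term uses γ' = 22.4 − 9.81 = 12.59 kN/m³.
Surcharge term q·N_q = 34.371 × 13.2 = 453.7 kPa; self-weight term 0.5·γ·B·N_γ·s_γ = 0.5 × 12.59 × 3 × 14.5 × 0.9 = 246.45 kPa.
q_ult = 453.7 + 246.45 = 700.15 kPa.
q_all = 700.15 / 3 = 233.38 kPa.

q_all ≈ 230 kPa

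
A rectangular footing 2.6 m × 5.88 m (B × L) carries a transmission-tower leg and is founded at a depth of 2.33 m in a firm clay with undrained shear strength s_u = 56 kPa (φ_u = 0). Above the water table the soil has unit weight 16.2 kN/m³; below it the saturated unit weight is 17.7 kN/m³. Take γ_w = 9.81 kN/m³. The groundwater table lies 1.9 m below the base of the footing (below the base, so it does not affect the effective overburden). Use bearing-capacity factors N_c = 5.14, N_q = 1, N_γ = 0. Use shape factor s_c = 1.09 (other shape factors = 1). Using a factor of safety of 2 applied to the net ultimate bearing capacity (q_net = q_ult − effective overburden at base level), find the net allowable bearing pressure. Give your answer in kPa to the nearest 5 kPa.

Effective surcharge at the founding depth q = γ·D_f = 16.2 × 2.33 = 37.746 kPa.
q_ult = c·N_c·s_c + q·N_q
     = 56 × 5.14 × 1.09 + 37.746 × 1
     = 313.75 + 37.746 = 351.49 kPa.
Net ultimate: q_net = 351.49 − 37.746 = 313.75 kPa.
q_all(net) = 313.75 / 2 = 156.87 kPa.

q_all(net) ≈ 155 kPa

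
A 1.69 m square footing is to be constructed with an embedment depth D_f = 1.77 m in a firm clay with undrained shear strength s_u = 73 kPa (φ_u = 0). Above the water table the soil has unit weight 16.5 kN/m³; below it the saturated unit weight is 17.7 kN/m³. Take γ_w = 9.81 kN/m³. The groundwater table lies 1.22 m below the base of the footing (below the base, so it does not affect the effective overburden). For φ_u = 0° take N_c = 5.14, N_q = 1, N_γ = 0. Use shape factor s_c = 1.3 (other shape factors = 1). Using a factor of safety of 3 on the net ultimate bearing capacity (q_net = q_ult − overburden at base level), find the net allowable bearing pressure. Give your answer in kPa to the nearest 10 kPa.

Effective surcharge at the founding depth q = γ·D_f = 16.5 × 1.77 = 29.205 kPa.
q_ult = c·N_c·s_c + q·N_q
     = 73 × 5.14 × 1.3 + 29.205 × 1
     = 487.79 + 29.205 = 516.99 kPa.
q_net = 516.99 − 29.205 = 487.79 kPa.
q_all(net) = 487.79 / 3 = 162.6 kPa.

q_all(net) ≈ 160 kPa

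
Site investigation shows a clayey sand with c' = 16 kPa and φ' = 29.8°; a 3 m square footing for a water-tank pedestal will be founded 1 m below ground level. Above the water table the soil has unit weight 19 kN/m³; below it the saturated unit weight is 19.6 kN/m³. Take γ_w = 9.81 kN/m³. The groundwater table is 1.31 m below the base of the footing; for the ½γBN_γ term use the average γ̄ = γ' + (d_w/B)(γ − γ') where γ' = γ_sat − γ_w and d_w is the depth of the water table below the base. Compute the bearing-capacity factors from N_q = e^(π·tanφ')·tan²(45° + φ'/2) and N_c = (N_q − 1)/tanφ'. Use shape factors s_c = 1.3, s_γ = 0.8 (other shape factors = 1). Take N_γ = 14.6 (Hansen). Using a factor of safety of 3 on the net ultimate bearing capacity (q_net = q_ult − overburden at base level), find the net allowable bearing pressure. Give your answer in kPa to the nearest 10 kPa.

N_q = e^(π·tan29.8°)·tan²(59.9°) = 17.99; N_c = (N_q − 1)/tanφ' = 29.66.
Overburden at base level: q = 19 × 1 = 19 kPa.
The water table is 1.31 m below the base (< B = 3 m), so the ½γBN_γ term uses γ̄ = γ' + (d_w/B)(γ − γ') = 9.79 + (1.31/3)(19 − 9.79) = 13.812 kN/m³.
Cohesion term c·N_c·s_c = 16 × 29.665 × 1.3 = 617.02 kPa; surcharge term q·N_q = 19 × 17.989 = 341.79 kPa; self-weight term 0.5·γ·B·N_γ·s_γ = 0.5 × 13.812 × 3 × 14.6 × 0.8 = 241.98 kPa.
q_ult = 617.02 + 341.79 + 241.98 = 1200.8 kPa.
q_net = 1200.8 − 19 = 1181.8 kPa.
q_all(net) = 1181.8 / 3 = 393.93 kPa.

q_all(net) ≈ 390 kPa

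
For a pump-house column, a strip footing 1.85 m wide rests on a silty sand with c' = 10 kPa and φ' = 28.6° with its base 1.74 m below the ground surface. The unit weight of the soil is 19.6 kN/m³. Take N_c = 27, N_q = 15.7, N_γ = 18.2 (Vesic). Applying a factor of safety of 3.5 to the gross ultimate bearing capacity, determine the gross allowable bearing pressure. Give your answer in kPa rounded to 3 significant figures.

q = γ·D_f = 19.6 × 1.74 = 34.104 kPa.
c·N_c = 10 × 27 = 270 kPa
q·N_q = 34.104 × 15.7 = 535.43 kPa
0.5·γ·B·N_γ = 0.5 × 19.6 × 1.85 × 18.2 = 329.97 kPa
q_ult = 270 + 535.43 + 329.97 = 1135.4 kPa.
q_all = q_ult / FS = 1135.4 / 3.5 = 324.4 kPa.

q_all ≈ 324 kPa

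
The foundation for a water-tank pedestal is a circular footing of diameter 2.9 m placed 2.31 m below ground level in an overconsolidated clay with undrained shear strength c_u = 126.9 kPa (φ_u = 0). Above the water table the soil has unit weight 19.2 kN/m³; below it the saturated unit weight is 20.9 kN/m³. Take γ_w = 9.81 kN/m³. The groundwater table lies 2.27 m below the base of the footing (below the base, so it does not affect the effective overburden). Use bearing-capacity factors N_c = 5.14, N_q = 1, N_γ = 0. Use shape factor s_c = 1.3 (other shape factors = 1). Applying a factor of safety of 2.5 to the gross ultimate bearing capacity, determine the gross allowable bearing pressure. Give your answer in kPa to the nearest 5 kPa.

q_all ≈ 355 kPa

q = γ·D_f = 19.2 × 2.31 = 44.352 kPa.
c·N_c·s_c = 126.9 × 5.14 × 1.3 = 847.95 kPa
q·N_q = 44.352 × 1 = 44.352 kPa
q_ult = 847.95 + 44.352 = 892.3 kPa.
q_all = q_ult / FS = 892.3 / 2.5 = 356.92 kPa.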